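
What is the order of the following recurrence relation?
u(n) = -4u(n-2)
The order is the largest lag k for which u(n-k) appears. Here the deepest term is u(n-2), so the order is 2.

Order 2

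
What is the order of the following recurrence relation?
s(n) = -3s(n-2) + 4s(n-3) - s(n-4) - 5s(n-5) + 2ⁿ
The order is the largest lag k for which s(n-k) appears. Here the deepest term is s(n-5) (the 2ⁿ term is non-homogeneous and does not affect the order), so the order is 5.

Order 5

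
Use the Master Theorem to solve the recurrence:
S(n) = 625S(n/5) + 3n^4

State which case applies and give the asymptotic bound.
Master Theorem template: S(n) = a·S(n/b) + f(n).
Here: a=625, b=5, f(n)=3n^4
Compute log_b(a) = log_5(625) = 4.
f(n) = 3n^4 = Θ(n^4). Case 2: S(n) = Θ(n^4 log n).

Case 2: S(n) = Θ(n^4 log n)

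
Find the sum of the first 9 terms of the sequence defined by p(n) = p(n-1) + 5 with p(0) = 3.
Computing the sequence terms: 3, 8, 13, 18, 23, 28, 33, 38, 43
Adding these values together:

207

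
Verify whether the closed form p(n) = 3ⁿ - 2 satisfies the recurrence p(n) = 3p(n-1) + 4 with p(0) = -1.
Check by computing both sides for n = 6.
From the recurrence with p(0) = -1:
  p(0) = -1, p(1) = 1, p(2) = 7, p(3) = 25, p(4) = 79, p(5) = 241, p(6) = 727
  so the recurrence gives p(6) = 727.
From the proposed closed form p(n) = 3ⁿ - 2:
  p(6) = 727.
Both sides give 727 at n = 6, and the initial condition(s) match, so the closed form is consistent.

Yes, the closed form is correct.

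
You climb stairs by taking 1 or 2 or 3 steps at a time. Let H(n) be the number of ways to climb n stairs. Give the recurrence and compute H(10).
Condition on the size of the last step (1 to 3): before it there were n-1, …, n-3 stairs climbed, and these cases are disjoint, so H(n) = H(n-1) + H(n-2) + H(n-3) (order-3 linear recurrence).
Initial conditions by direct count (compositions of i into parts ≤ 3): H(1) = 1; H(2) = 2; H(3) = 4.
Iterating the recurrence: H(4) = 7, H(5) = 13, H(6) = 24, H(7) = 44, H(8) = 81, H(9) = 149, H(10) = 274.

H(n) = H(n-1) + H(n-2) + H(n-3), H(1) = 1, H(2) = 2, H(3) = 4; H(10) = 274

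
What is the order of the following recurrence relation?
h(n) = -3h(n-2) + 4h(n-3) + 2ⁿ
The order is the largest lag k for which h(n-k) appears. Here the deepest term is h(n-3) (the 2ⁿ term is non-homogeneous and does not affect the order), so the order is 3.

Order 3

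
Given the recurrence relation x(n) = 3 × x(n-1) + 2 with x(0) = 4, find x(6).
Computing step by step:
x(0) = 4
x(1) = 3 × 4 + 2 = 14
x(2) = 3 × 14 + 2 = 44
x(3) = 3 × 44 + 2 = 134
x(4) = 3 × 134 + 2 = 404
x(5) = 3 × 404 + 2 = 1214
x(6) = 3 × 1214 + 2 = 3644

3644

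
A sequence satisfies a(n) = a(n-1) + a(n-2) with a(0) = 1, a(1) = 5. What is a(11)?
Computing the sequence terms:
1, 5, 6, 11, 17, 28, 45, 73, 118, 191, 309, 500

500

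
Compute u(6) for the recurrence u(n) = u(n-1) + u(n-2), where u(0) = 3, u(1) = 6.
Computing the sequence terms:
3, 6, 9, 15, 24, 39, 63

63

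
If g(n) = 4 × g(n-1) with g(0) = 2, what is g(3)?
Computing step by step:
g(0) = 2
g(1) = 4 × 2 = 8
g(2) = 4 × 8 = 32
g(3) = 4 × 32 = 128

128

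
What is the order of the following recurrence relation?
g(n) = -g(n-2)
The order is the largest lag k for which g(n-k) appears. Here the deepest term is g(n-2), so the order is 2.

Order 2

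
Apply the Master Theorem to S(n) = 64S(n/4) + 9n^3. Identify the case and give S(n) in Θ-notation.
Master Theorem template: S(n) = a·S(n/b) + f(n).
Here: a=64, b=4, f(n)=9n^3
Compute log_b(a) = log_4(64) = 3.
f(n) = 9n^3 = Θ(n^3). Case 2: S(n) = Θ(n^3 log n).

Case 2: S(n) = Θ(n^3 log n)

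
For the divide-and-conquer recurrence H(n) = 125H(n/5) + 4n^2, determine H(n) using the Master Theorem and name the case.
Master Theorem template: H(n) = a·H(n/b) + f(n).
Here: a=125, b=5, f(n)=4n^2
Compute log_b(a) = log_5(125) = 3.
f(n) = 4n^2 = O(n^(3-ε)) with ε = 1. Case 1: H(n) = Θ(n^log_b(a)) = Θ(n^3).

Case 1: H(n) = Θ(n^3)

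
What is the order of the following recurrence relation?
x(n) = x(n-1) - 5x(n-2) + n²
The order is the largest lag k for which x(n-k) appears. Here the deepest term is x(n-2) (the n² term is non-homogeneous and does not affect the order), so the order is 2.

Order 2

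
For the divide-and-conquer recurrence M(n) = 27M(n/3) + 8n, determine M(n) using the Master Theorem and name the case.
Master Theorem template: M(n) = a·M(n/b) + f(n).
Here: a=27, b=3, f(n)=8n
Compute log_b(a) = log_3(27) = 3.
f(n) = 8n = O(n^(3-ε)) with ε = 2. Case 1: M(n) = Θ(n^log_b(a)) = Θ(n^3).

Case 1: M(n) = Θ(n^3)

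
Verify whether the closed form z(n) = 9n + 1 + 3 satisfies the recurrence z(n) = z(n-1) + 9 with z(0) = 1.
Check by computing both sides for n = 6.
From the recurrence with z(0) = 1:
  z(0) = 1, z(1) = 10, z(2) = 19, z(3) = 28, z(4) = 37, z(5) = 46, z(6) = 55
  so the recurrence gives z(6) = 55.
From the proposed closed form z(n) = 9n + 1 + 3:
  z(6) = 58.
The recurrence gives 55 but the closed form gives 58, so the closed form does not satisfy the recurrence.

No, the closed form is incorrect.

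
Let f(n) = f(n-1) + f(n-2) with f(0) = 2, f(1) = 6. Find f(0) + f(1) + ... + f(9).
Computing the sequence terms: 2, 6, 8, 14, 22, 36, 58, 94, 152, 246
Adding these values together:

638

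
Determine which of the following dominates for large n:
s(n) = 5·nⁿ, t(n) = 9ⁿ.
Comparing growth rates:
Growth-rate hierarchy: log n ≺ any polynomial ≺ any exponential cⁿ (c>1) ≺ n! ≺ nⁿ.
super-exponential nⁿ dominates exponential base 9 asymptotically.

s(n) grows faster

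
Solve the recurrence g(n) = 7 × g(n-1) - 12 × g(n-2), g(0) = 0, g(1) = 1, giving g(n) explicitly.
Recurrence: g(n) = 7 × g(n-1) - 12 × g(n-2), initial: g(0) = 0, g(1) = 1.
Characteristic equation: r² - 7r + 12 = 0, which factors as (r - 4)(r - 3) = 0, so r = 4, 3. General solution g(n) = A·4ⁿ + B·3ⁿ. From g(0) = 0: A + B = 0. From g(1) = 1: 4A + 3B = 1. Solving gives A = 1, B = -1.

g(n) = 4ⁿ - 3ⁿ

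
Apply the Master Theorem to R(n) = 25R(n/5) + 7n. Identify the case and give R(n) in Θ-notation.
Master Theorem template: R(n) = a·R(n/b) + f(n).
Here: a=25, b=5, f(n)=7n
Compute log_b(a) = log_5(25) = 2.
f(n) = 7n = O(n^(2-ε)) with ε = 1. Case 1: R(n) = Θ(n^log_b(a)) = Θ(n^2).

Case 1: R(n) = Θ(n^2)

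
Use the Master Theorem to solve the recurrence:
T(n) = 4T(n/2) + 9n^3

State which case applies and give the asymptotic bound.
Master Theorem template: T(n) = a·T(n/b) + f(n).
Here: a=4, b=2, f(n)=9n^3
Compute log_b(a) = log_2(4) = 2.
f(n) = 9n^3 = Ω(n^(2+ε)) with ε = 1, and the regularity condition holds (a·f(n/b) = (a/b^3)·f(n) with a/b^3 = 2^-1 < 1). Case 3: T(n) = Θ(f(n)) = Θ(n^3).

Case 3: T(n) = Θ(n^3)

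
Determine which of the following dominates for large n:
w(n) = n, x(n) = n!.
Comparing growth rates:
Growth-rate hierarchy: log n ≺ any polynomial ≺ any exponential cⁿ (c>1) ≺ n! ≺ nⁿ.
factorial dominates polynomial degree 1 asymptotically.

x(n) grows faster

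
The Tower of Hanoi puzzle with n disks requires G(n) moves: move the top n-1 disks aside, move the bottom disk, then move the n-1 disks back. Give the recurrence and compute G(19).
Moving n disks = move the top n-1 disks aside (G(n-1) moves) + move the largest disk (1 move) + move the n-1 disks back on top (G(n-1) moves), so G(n) = 2G(n-1) + 1, with G(1) = 1 (a single disk takes one move).
First terms: 1, 3, 7, 15, 31, 63, … — each is one less than a power of 2. Indeed G(n) + 1 = 2(G(n-1) + 1) with G(1) + 1 = 2, so G(n) + 1 = 2ⁿ and G(n) = 2ⁿ - 1.
Hence G(19) = 2^19 - 1 = 524288 - 1 = 524287.

G(n) = 2G(n-1) + 1, G(1) = 1; G(19) = 524287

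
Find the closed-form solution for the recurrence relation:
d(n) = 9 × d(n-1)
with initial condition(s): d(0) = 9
Recurrence: d(n) = 9 × d(n-1), initial: d(0) = 9.
Each term is 9 times the previous, so this is geometric with ratio 9. After n steps: d(n) = d(0)·9ⁿ = 9·9ⁿ.

d(n) = 9·9ⁿ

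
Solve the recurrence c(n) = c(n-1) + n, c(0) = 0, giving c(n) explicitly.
Recurrence: c(n) = c(n-1) + n, initial: c(0) = 0.
Telescoping: c(n) = c(0) + Σᵢ₌₁ⁿ i = 0 + n(n+1)/2.

c(n) = n(n+1)/2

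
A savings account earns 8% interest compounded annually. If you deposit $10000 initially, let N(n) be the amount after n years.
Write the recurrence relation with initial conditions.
Each year the balance grows by 8%, i.e. is multiplied by 1 + 8/100 = 1.08, so N(n) = 1.08 × N(n-1). The initial deposit gives N(0) = 10000.
Unrolling gives the closed form N(n) = 10000 × (1.08)ⁿ.

N(n) = 1.08 × N(n-1), N(0) = 10000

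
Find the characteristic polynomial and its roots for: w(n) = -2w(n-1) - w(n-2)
Substitute w(n) = rⁿ and divide through by rⁿ⁻²: r² + 2r + 1 = 0
Factor: (r + 1)² = 0, so r = -1 (double root).
General solution: w(n) = (A + Bn)·(-1)ⁿ

Characteristic: r² + 2r + 1 = 0, Roots: r = -1 (double root)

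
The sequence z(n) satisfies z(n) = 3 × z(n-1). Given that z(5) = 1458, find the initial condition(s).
In general z(n) = 3ⁿ · z(0). At n = 5: z(0) = z(5) / 3^5 = 1458 / 243 = 6.

z(0) = 6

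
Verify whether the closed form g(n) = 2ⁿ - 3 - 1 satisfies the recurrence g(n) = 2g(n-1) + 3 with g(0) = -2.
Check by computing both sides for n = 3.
From the recurrence with g(0) = -2:
  g(0) = -2, g(1) = -1, g(2) = 1, g(3) = 5
  so the recurrence gives g(3) = 5.
From the proposed closed form g(n) = 2ⁿ - 3 - 1:
  g(3) = 4.
The recurrence gives 5 but the closed form gives 4, so the closed form does not satisfy the recurrence.

No, the closed form is incorrect.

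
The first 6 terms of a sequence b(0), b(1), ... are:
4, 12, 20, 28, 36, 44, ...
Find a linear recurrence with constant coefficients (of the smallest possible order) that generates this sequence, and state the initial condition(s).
Look for the lowest-order linear relation among consecutive terms.
Observation: consecutive differences are constant (= 8).
Check at n=2: 1·12 + 8 = 20. ✓

b(n) = b(n-1) + 8, b(0) = 4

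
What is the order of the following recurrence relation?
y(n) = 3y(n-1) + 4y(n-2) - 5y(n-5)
The order is the largest lag k for which y(n-k) appears. Here the deepest term is y(n-5), so the order is 5.

Order 5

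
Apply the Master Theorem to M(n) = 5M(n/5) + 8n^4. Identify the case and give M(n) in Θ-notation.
Master Theorem template: M(n) = a·M(n/b) + f(n).
Here: a=5, b=5, f(n)=8n^4
Compute log_b(a) = log_5(5) = 1.
f(n) = 8n^4 = Ω(n^(1+ε)) with ε = 3, and the regularity condition holds (a·f(n/b) = (a/b^4)·f(n) with a/b^4 = 5^-3 < 1). Case 3: M(n) = Θ(f(n)) = Θ(n^4).

Case 3: M(n) = Θ(n^4)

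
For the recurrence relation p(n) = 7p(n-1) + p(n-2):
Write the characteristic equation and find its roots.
Substitute p(n) = rⁿ and divide through by rⁿ⁻²: r² - 7r - 1 = 0
Discriminant: 7² + 4·1 = 53, not a perfect square, so by the quadratic formula r = (7 ± √53)/2.
General solution: p(n) = A·r₁ⁿ + B·r₂ⁿ where r₁,r₂ = (7 ± √53)/2

Characteristic: r² - 7r - 1 = 0, Roots: r = (7 ± √53)/2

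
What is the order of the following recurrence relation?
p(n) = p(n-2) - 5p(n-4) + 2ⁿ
The order is the largest lag k for which p(n-k) appears. Here the deepest term is p(n-4) (the 2ⁿ term is non-homogeneous and does not affect the order), so the order is 4.

Order 4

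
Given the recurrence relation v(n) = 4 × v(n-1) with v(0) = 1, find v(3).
Computing step by step:
v(0) = 1
v(1) = 4 × 1 = 4
v(2) = 4 × 4 = 16
v(3) = 4 × 16 = 64

64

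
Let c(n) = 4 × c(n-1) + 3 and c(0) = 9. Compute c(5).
Computing step by step:
c(0) = 9
c(1) = 4 × 9 + 3 = 39
c(2) = 4 × 39 + 3 = 159
c(3) = 4 × 159 + 3 = 639
c(4) = 4 × 639 + 3 = 2559
c(5) = 4 × 2559 + 3 = 10239

10239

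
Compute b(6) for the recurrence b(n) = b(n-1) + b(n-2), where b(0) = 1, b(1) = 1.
Computing the sequence terms:
1, 1, 2, 3, 5, 8, 13

13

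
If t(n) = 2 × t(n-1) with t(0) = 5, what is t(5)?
Computing step by step:
t(0) = 5
t(1) = 2 × 5 = 10
t(2) = 2 × 10 = 20
t(3) = 2 × 20 = 40
t(4) = 2 × 40 = 80
t(5) = 2 × 80 = 160

160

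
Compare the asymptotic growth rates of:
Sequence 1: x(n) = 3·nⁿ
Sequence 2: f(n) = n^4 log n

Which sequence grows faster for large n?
Comparing growth rates:
Growth-rate hierarchy: log n ≺ any polynomial ≺ any exponential cⁿ (c>1) ≺ n! ≺ nⁿ.
super-exponential nⁿ dominates polynomial degree 4 (with log factor) asymptotically.

x(n) grows faster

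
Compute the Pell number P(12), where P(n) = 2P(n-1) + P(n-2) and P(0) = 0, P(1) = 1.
Computing the sequence terms:
0, 1, 2, 5, 12, 29, 70, 169, 408, 985, 2378, 5741, 13860

13860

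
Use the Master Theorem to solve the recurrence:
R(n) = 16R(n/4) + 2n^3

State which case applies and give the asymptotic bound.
Master Theorem template: R(n) = a·R(n/b) + f(n).
Here: a=16, b=4, f(n)=2n^3
Compute log_b(a) = log_4(16) = 2.
f(n) = 2n^3 = Ω(n^(2+ε)) with ε = 1, and the regularity condition holds (a·f(n/b) = (a/b^3)·f(n) with a/b^3 = 4^-1 < 1). Case 3: R(n) = Θ(f(n)) = Θ(n^3).

Case 3: R(n) = Θ(n^3)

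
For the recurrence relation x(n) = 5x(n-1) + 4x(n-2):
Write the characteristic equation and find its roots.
Substitute x(n) = rⁿ and divide through by rⁿ⁻²: r² - 5r - 4 = 0
Discriminant: 5² + 4·4 = 41, not a perfect square, so by the quadratic formula r = (5 ± √41)/2.
General solution: x(n) = A·r₁ⁿ + B·r₂ⁿ where r₁,r₂ = (5 ± √41)/2

Characteristic: r² - 5r - 4 = 0, Roots: r = (5 ± √41)/2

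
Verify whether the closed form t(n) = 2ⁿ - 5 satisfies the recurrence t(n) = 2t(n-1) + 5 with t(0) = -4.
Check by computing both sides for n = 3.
From the recurrence with t(0) = -4:
  t(0) = -4, t(1) = -3, t(2) = -1, t(3) = 3
  so the recurrence gives t(3) = 3.
From the proposed closed form t(n) = 2ⁿ - 5:
  t(3) = 3.
Both sides give 3 at n = 3, and the initial condition(s) match, so the closed form is consistent.

Yes, the closed form is correct.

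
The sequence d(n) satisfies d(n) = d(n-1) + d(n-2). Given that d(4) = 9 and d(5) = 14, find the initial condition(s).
Work backwards using d(k) = d(k+2) - d(k+1):
d(3) = d(5) - d(4) = 14 - 9 = 5
d(2) = d(4) - d(3) = 9 - 5 = 4
d(1) = d(3) - d(2) = 5 - 4 = 1
d(0) = d(2) - d(1) = 4 - 1 = 3

d(0) = 3, d(1) = 1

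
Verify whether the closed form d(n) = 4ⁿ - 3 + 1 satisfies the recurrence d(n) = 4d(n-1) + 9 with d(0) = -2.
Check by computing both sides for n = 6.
From the recurrence with d(0) = -2:
  d(0) = -2, d(1) = 1, d(2) = 13, d(3) = 61, d(4) = 253, d(5) = 1021, d(6) = 4093
  so the recurrence gives d(6) = 4093.
From the proposed closed form d(n) = 4ⁿ - 3 + 1:
  d(6) = 4094.
The recurrence gives 4093 but the closed form gives 4094, so the closed form does not satisfy the recurrence.

No, the closed form is incorrect.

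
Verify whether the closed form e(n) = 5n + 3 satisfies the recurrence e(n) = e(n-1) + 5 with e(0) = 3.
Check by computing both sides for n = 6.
From the recurrence with e(0) = 3:
  e(0) = 3, e(1) = 8, e(2) = 13, e(3) = 18, e(4) = 23, e(5) = 28, e(6) = 33
  so the recurrence gives e(6) = 33.
From the proposed closed form e(n) = 5n + 3:
  e(6) = 33.
Both sides give 33 at n = 6, and the initial condition(s) match, so the closed form is consistent.

Yes, the closed form is correct.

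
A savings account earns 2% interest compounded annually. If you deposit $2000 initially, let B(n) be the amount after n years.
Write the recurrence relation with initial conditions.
Each year the balance grows by 2%, i.e. is multiplied by 1 + 2/100 = 1.02, so B(n) = 1.02 × B(n-1). The initial deposit gives B(0) = 2000.
Unrolling gives the closed form B(n) = 2000 × (1.02)ⁿ.

B(n) = 1.02 × B(n-1), B(0) = 2000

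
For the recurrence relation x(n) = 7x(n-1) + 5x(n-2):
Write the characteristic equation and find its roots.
Substitute x(n) = rⁿ and divide through by rⁿ⁻²: r² - 7r - 5 = 0
Discriminant: 7² + 4·5 = 69, not a perfect square, so by the quadratic formula r = (7 ± √69)/2.
General solution: x(n) = A·r₁ⁿ + B·r₂ⁿ where r₁,r₂ = (7 ± √69)/2

Characteristic: r² - 7r - 5 = 0, Roots: r = (7 ± √69)/2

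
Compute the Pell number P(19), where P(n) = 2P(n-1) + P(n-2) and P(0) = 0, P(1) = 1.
Computing the sequence terms:
0, 1, 2, 5, 12, 29, 70, 169, 408, 985, 2378, 5741, 13860, 33461, 80782, 195025, 470832, 1136689, 2744210, 6625109

6625109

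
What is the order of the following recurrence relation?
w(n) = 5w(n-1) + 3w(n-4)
The order is the largest lag k for which w(n-k) appears. Here the deepest term is w(n-4), so the order is 4.

Order 4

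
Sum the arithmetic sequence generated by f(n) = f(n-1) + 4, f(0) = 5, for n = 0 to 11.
Computing the sequence terms: 5, 9, 13, 17, 21, 25, 29, 33, 37, 41, 45, 49
Adding these values together:

324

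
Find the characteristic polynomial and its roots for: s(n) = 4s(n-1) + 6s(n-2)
Substitute s(n) = rⁿ and divide through by rⁿ⁻²: r² - 4r - 6 = 0
Discriminant: 4² + 4·6 = 40, not a perfect square, so by the quadratic formula r = (4 ± √40)/2.
General solution: s(n) = A·r₁ⁿ + B·r₂ⁿ where r₁,r₂ = (4 ± √40)/2

Characteristic: r² - 4r - 6 = 0, Roots: r = (4 ± √40)/2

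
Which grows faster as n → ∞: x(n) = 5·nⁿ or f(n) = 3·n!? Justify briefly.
Comparing growth rates:
Growth-rate hierarchy: log n ≺ any polynomial ≺ any exponential cⁿ (c>1) ≺ n! ≺ nⁿ.
super-exponential nⁿ dominates factorial asymptotically.

x(n) grows faster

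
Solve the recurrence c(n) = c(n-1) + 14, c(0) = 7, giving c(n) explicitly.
Recurrence: c(n) = c(n-1) + 14, initial: c(0) = 7.
Each step adds 14, so c(n) = c(0) + 14n = 14n + 7.

c(n) = 14n + 7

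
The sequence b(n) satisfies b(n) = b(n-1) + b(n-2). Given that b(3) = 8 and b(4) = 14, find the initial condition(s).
Work backwards using b(k) = b(k+2) - b(k+1):
b(2) = b(4) - b(3) = 14 - 8 = 6
b(1) = b(3) - b(2) = 8 - 6 = 2
b(0) = b(2) - b(1) = 6 - 2 = 4

b(0) = 4, b(1) = 2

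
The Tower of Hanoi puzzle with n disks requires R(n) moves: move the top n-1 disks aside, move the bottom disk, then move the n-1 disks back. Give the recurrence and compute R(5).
Moving n disks = move the top n-1 disks aside (R(n-1) moves) + move the largest disk (1 move) + move the n-1 disks back on top (R(n-1) moves), so R(n) = 2R(n-1) + 1, with R(1) = 1 (a single disk takes one move).
First terms: 1, 3, 7, 15, 31, … — each is one less than a power of 2. Indeed R(n) + 1 = 2(R(n-1) + 1) with R(1) + 1 = 2, so R(n) + 1 = 2ⁿ and R(n) = 2ⁿ - 1.
Hence R(5) = 2^5 - 1 = 32 - 1 = 31.

R(n) = 2R(n-1) + 1, R(1) = 1; R(5) = 31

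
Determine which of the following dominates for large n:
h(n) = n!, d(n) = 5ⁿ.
Comparing growth rates:
Growth-rate hierarchy: log n ≺ any polynomial ≺ any exponential cⁿ (c>1) ≺ n! ≺ nⁿ.
factorial dominates exponential base 5 asymptotically.

h(n) grows faster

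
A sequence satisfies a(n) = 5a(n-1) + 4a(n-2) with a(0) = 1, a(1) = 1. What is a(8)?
Computing the sequence terms:
1, 1, 9, 49, 281, 1601, 9129, 52049, 296761

296761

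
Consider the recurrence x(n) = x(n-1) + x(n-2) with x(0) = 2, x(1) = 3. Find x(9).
Computing the sequence terms:
2, 3, 5, 8, 13, 21, 34, 55, 89, 144

144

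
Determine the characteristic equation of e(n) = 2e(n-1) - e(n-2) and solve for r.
Substitute e(n) = rⁿ and divide through by rⁿ⁻²: r² - 2r + 1 = 0
Factor: (r - 1)² = 0, so r = 1 (double root).
General solution: e(n) = (A + Bn)·1ⁿ

Characteristic: r² - 2r + 1 = 0, Roots: r = 1 (double root)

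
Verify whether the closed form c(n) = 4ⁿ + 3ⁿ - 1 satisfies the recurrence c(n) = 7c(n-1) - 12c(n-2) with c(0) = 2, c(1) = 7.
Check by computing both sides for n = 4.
From the recurrence with c(0) = 2, c(1) = 7:
  c(0) = 2, c(1) = 7, c(2) = 25, c(3) = 91, c(4) = 337
  so the recurrence gives c(4) = 337.
From the proposed closed form c(n) = 4ⁿ + 3ⁿ - 1:
  c(4) = 336.
The recurrence gives 337 but the closed form gives 336, so the closed form does not satisfy the recurrence.

No, the closed form is incorrect.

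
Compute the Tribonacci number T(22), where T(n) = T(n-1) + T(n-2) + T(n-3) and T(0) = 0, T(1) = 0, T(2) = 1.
Computing the sequence terms:
0, 0, 1, 1, 2, 4, 7, 13, 24, 44, 81, 149, 274, 504, 927, 1705, 3136, 5768, 10609, 19513, 35890, 66012, 121415

121415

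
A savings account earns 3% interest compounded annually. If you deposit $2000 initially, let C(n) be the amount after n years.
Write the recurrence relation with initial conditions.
Each year the balance grows by 3%, i.e. is multiplied by 1 + 3/100 = 1.03, so C(n) = 1.03 × C(n-1). The initial deposit gives C(0) = 2000.
Unrolling gives the closed form C(n) = 2000 × (1.03)ⁿ.

C(n) = 1.03 × C(n-1), C(0) = 2000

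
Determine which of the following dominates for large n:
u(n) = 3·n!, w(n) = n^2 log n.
Comparing growth rates:
Growth-rate hierarchy: log n ≺ any polynomial ≺ any exponential cⁿ (c>1) ≺ n! ≺ nⁿ.
factorial dominates polynomial degree 2 (with log factor) asymptotically.

u(n) grows faster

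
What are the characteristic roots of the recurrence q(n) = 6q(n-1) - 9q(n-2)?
Substitute q(n) = rⁿ and divide through by rⁿ⁻²: r² - 6r + 9 = 0
Factor: (r - 3)² = 0, so r = 3 (double root).
General solution: q(n) = (A + Bn)·3ⁿ

Characteristic: r² - 6r + 9 = 0, Roots: r = 3 (double root)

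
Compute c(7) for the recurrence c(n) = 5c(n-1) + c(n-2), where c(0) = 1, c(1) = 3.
Computing the sequence terms:
1, 3, 16, 83, 431, 2238, 11621, 60343

60343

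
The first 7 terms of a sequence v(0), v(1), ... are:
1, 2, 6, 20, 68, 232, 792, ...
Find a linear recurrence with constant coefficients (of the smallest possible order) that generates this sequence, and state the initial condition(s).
Look for the lowest-order linear relation among consecutive terms.
Observation: v(n) - 4·v(n-1) - (-2)·v(n-2) = 0 holds for the shown terms, and no order-1 relation v(n) = α·v(n-1) + β fits.
Check at n=3: 4·6 + (-2)·2 = 20. ✓

v(n) = 4v(n-1) - 2v(n-2), v(0) = 1, v(1) = 2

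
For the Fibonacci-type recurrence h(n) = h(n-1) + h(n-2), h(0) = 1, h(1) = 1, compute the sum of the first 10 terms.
Computing the sequence terms: 1, 1, 2, 3, 5, 8, 13, 21, 34, 55
Adding these values together:

143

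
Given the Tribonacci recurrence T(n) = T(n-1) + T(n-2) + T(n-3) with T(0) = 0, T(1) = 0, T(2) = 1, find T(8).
Computing the sequence terms:
0, 0, 1, 1, 2, 4, 7, 13, 24

24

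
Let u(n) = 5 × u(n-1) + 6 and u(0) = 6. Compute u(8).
Computing step by step:
u(0) = 6
u(1) = 5 × 6 + 6 = 36
u(2) = 5 × 36 + 6 = 186
u(3) = 5 × 186 + 6 = 936
u(4) = 5 × 936 + 6 = 4686
u(5) = 5 × 4686 + 6 = 23436
u(6) = 5 × 23436 + 6 = 117186
u(7) = 5 × 117186 + 6 = 585936
u(8) = 5 × 585936 + 6 = 2929686

2929686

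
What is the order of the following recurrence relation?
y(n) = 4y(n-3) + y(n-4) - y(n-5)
The order is the largest lag k for which y(n-k) appears. Here the deepest term is y(n-5), so the order is 5.

Order 5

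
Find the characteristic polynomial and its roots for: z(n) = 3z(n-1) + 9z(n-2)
Substitute z(n) = rⁿ and divide through by rⁿ⁻²: r² - 3r - 9 = 0
Discriminant: 3² + 4·9 = 45, not a perfect square, so by the quadratic formula r = (3 ± √45)/2.
General solution: z(n) = A·r₁ⁿ + B·r₂ⁿ where r₁,r₂ = (3 ± √45)/2

Characteristic: r² - 3r - 9 = 0, Roots: r = (3 ± √45)/2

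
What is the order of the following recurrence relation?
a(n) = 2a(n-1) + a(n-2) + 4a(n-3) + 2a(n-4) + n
The order is the largest lag k for which a(n-k) appears. Here the deepest term is a(n-4) (the n term is non-homogeneous and does not affect the order), so the order is 4.

Order 4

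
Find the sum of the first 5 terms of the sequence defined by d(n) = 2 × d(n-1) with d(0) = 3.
Computing the sequence terms: 3, 6, 12, 24, 48
Adding these values together:

93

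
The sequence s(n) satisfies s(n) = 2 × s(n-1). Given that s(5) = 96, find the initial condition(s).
In general s(n) = 2ⁿ · s(0). At n = 5: s(0) = s(5) / 2^5 = 96 / 32 = 3.

s(0) = 3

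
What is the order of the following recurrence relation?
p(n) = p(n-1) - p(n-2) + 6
The order is the largest lag k for which p(n-k) appears. Here the deepest term is p(n-2) (the 6 term is non-homogeneous and does not affect the order), so the order is 2.

Order 2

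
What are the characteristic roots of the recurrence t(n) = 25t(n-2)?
Substitute t(n) = rⁿ and divide through by rⁿ⁻²: r² - 25 = 0
Factor: (r + 5)(r - 5) = 0, so r = -5, 5.
General solution: t(n) = A·(-5)ⁿ + B·5ⁿ

Characteristic: r² - 25 = 0, Roots: r = -5, 5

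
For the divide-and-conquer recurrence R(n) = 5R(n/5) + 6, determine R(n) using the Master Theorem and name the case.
Master Theorem template: R(n) = a·R(n/b) + f(n).
Here: a=5, b=5, f(n)=6
Compute log_b(a) = log_5(5) = 1.
f(n) = 6 = O(n^(1-ε)) with ε = 1. Case 1: R(n) = Θ(n^log_b(a)) = Θ(n).

Case 1: R(n) = Θ(n)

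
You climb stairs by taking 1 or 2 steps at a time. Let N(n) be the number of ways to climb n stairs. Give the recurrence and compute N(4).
Condition on the size of the last step (1 to 2): before it there were n-1, …, n-2 stairs climbed, and these cases are disjoint, so N(n) = N(n-1) + N(n-2) (Fibonacci-type sequence).
Initial conditions by direct count (compositions of i into parts ≤ 2): N(1) = 1; N(2) = 2.
Iterating the recurrence: N(3) = 3, N(4) = 5.

N(n) = N(n-1) + N(n-2), N(1) = 1, N(2) = 2; N(4) = 5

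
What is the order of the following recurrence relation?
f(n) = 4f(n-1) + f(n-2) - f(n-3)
The order is the largest lag k for which f(n-k) appears. Here the deepest term is f(n-3), so the order is 3.

Order 3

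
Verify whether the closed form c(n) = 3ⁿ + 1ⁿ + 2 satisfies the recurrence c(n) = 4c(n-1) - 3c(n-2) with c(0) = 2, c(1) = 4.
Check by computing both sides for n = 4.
From the recurrence with c(0) = 2, c(1) = 4:
  c(0) = 2, c(1) = 4, c(2) = 10, c(3) = 28, c(4) = 82
  so the recurrence gives c(4) = 82.
From the proposed closed form c(n) = 3ⁿ + 1ⁿ + 2:
  c(4) = 84.
The recurrence gives 82 but the closed form gives 84, so the closed form does not satisfy the recurrence.

No, the closed form is incorrect.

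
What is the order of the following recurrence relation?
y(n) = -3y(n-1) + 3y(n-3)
The order is the largest lag k for which y(n-k) appears. Here the deepest term is y(n-3), so the order is 3.

Order 3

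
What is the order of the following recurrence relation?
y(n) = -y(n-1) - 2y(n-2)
The order is the largest lag k for which y(n-k) appears. Here the deepest term is y(n-2), so the order is 2.

Order 2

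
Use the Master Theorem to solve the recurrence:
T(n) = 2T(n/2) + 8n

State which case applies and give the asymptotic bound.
Master Theorem template: T(n) = a·T(n/b) + f(n).
Here: a=2, b=2, f(n)=8n
Compute log_b(a) = log_2(2) = 1.
f(n) = 8n = Θ(n). Case 2: T(n) = Θ(n log n).

Case 2: T(n) = Θ(n log n)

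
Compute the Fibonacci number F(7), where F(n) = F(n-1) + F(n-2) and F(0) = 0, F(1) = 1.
Computing the sequence terms:
0, 1, 1, 2, 3, 5, 8, 13

13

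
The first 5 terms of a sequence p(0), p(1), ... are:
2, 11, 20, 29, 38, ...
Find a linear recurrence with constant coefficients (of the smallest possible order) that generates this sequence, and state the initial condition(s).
Look for the lowest-order linear relation among consecutive terms.
Observation: consecutive differences are constant (= 9).
Check at n=2: 1·11 + 9 = 20. ✓

p(n) = p(n-1) + 9, p(0) = 2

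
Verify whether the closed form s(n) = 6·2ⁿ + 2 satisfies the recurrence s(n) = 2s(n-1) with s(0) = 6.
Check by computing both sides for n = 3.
From the recurrence with s(0) = 6:
  s(0) = 6, s(1) = 12, s(2) = 24, s(3) = 48
  so the recurrence gives s(3) = 48.
From the proposed closed form s(n) = 6·2ⁿ + 2:
  s(3) = 50.
The recurrence gives 48 but the closed form gives 50, so the closed form does not satisfy the recurrence.

No, the closed form is incorrect.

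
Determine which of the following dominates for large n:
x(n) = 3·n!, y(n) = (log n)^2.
Comparing growth rates:
Growth-rate hierarchy: log n ≺ any polynomial ≺ any exponential cⁿ (c>1) ≺ n! ≺ nⁿ.
factorial dominates polylogarithmic (log n)^2 asymptotically.

x(n) grows faster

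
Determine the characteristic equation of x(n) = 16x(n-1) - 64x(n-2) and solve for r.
Substitute x(n) = rⁿ and divide through by rⁿ⁻²: r² - 16r + 64 = 0
Factor: (r - 8)² = 0, so r = 8 (double root).
General solution: x(n) = (A + Bn)·8ⁿ

Characteristic: r² - 16r + 64 = 0, Roots: r = 8 (double root)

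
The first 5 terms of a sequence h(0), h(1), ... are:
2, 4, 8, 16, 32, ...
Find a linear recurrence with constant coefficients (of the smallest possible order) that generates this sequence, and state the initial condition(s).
Look for the lowest-order linear relation among consecutive terms.
Observation: each term is 2× the previous.
Check at n=2: 2·4 = 8. ✓

h(n) = 2 × h(n-1), h(0) = 2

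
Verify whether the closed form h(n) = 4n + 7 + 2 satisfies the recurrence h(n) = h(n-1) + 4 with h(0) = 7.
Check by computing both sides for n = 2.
From the recurrence with h(0) = 7:
  h(0) = 7, h(1) = 11, h(2) = 15
  so the recurrence gives h(2) = 15.
From the proposed closed form h(n) = 4n + 7 + 2:
  h(2) = 17.
The recurrence gives 15 but the closed form gives 17, so the closed form does not satisfy the recurrence.

No, the closed form is incorrect.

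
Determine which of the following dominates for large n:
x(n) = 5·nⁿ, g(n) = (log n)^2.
Comparing growth rates:
Growth-rate hierarchy: log n ≺ any polynomial ≺ any exponential cⁿ (c>1) ≺ n! ≺ nⁿ.
super-exponential nⁿ dominates polylogarithmic (log n)^2 asymptotically.

x(n) grows faster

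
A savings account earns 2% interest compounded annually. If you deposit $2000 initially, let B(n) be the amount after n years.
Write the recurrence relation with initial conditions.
Each year the balance grows by 2%, i.e. is multiplied by 1 + 2/100 = 1.02, so B(n) = 1.02 × B(n-1). The initial deposit gives B(0) = 2000.
Unrolling gives the closed form B(n) = 2000 × (1.02)ⁿ.

B(n) = 1.02 × B(n-1), B(0) = 2000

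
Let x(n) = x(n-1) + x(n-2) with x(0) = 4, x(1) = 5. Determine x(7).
Computing the sequence terms:
4, 5, 9, 14, 23, 37, 60, 97

97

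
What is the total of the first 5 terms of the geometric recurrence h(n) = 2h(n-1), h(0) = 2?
Computing the sequence terms: 2, 4, 8, 16, 32
Adding these values together:

62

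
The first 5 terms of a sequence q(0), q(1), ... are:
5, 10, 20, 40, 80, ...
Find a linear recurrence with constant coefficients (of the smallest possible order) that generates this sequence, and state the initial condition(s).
Look for the lowest-order linear relation among consecutive terms.
Observation: each term is 2× the previous.
Check at n=2: 2·10 = 20. ✓

q(n) = 2 × q(n-1), q(0) = 5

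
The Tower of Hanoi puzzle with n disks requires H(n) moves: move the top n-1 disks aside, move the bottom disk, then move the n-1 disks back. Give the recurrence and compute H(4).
Moving n disks = move the top n-1 disks aside (H(n-1) moves) + move the largest disk (1 move) + move the n-1 disks back on top (H(n-1) moves), so H(n) = 2H(n-1) + 1, with H(1) = 1 (a single disk takes one move).
First terms: 1, 3, 7, 15, … — each is one less than a power of 2. Indeed H(n) + 1 = 2(H(n-1) + 1) with H(1) + 1 = 2, so H(n) + 1 = 2ⁿ and H(n) = 2ⁿ - 1.
Hence H(4) = 2^4 - 1 = 16 - 1 = 15.

H(n) = 2H(n-1) + 1, H(1) = 1; H(4) = 15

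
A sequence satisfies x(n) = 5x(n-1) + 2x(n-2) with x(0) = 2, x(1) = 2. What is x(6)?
Computing the sequence terms:
2, 2, 14, 74, 398, 2138, 11486

11486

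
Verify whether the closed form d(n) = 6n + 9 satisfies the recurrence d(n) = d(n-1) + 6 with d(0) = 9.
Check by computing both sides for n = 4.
From the recurrence with d(0) = 9:
  d(0) = 9, d(1) = 15, d(2) = 21, d(3) = 27, d(4) = 33
  so the recurrence gives d(4) = 33.
From the proposed closed form d(n) = 6n + 9:
  d(4) = 33.
Both sides give 33 at n = 4, and the initial condition(s) match, so the closed form is consistent.

Yes, the closed form is correct.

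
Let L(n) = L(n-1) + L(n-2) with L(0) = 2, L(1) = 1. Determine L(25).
Computing the sequence terms:
2, 1, 3, 4, 7, 11, 18, 29, 47, 76, 123, 199, 322, 521, 843, 1364, 2207, 3571, 5778, 9349, 15127, 24476, 39603, 64079, 103682, 167761

167761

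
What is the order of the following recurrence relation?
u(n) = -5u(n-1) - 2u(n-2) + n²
The order is the largest lag k for which u(n-k) appears. Here the deepest term is u(n-2) (the n² term is non-homogeneous and does not affect the order), so the order is 2.

Order 2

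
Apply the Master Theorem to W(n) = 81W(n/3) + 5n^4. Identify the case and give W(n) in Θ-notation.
Master Theorem template: W(n) = a·W(n/b) + f(n).
Here: a=81, b=3, f(n)=5n^4
Compute log_b(a) = log_3(81) = 4.
f(n) = 5n^4 = Θ(n^4). Case 2: W(n) = Θ(n^4 log n).

Case 2: W(n) = Θ(n^4 log n)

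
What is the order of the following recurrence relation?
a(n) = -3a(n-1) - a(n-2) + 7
The order is the largest lag k for which a(n-k) appears. Here the deepest term is a(n-2) (the 7 term is non-homogeneous and does not affect the order), so the order is 2.

Order 2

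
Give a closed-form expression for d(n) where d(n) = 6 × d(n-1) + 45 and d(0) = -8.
Recurrence: d(n) = 6 × d(n-1) + 45, initial: d(0) = -8.
Try d(n) = A·6ⁿ + C. Substituting: A·6ⁿ + C = 6(A·6ⁿ⁻¹ + C) + 45 = A·6ⁿ + 6C + 45, so C = 6C + 45, giving C = -9. Then d(0) = A - 9 = -8 gives A = 1.

d(n) = 6ⁿ - 9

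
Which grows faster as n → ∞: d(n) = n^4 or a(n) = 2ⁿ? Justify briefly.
Comparing growth rates:
Growth-rate hierarchy: log n ≺ any polynomial ≺ any exponential cⁿ (c>1) ≺ n! ≺ nⁿ.
exponential base 2 dominates polynomial degree 4 asymptotically.

a(n) grows faster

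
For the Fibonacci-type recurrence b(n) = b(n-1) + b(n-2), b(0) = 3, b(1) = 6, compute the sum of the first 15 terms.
Computing the sequence terms: 3, 6, 9, 15, 24, 39, 63, 102, 165, 267, 432, 699, 1131, 1830, 2961
Adding these values together:

7746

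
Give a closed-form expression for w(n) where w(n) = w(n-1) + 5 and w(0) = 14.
Recurrence: w(n) = w(n-1) + 5, initial: w(0) = 14.
Each step adds 5, so w(n) = w(0) + 5n = 5n + 14.

w(n) = 5n + 14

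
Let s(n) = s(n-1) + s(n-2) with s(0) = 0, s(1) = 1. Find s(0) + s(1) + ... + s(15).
Computing the sequence terms: 0, 1, 1, 2, 3, 5, 8, 13, 21, 34, 55, 89, 144, 233, 377, 610
Adding these values together:

1596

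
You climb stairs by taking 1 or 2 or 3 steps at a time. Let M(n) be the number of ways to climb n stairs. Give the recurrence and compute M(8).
Condition on the size of the last step (1 to 3): before it there were n-1, …, n-3 stairs climbed, and these cases are disjoint, so M(n) = M(n-1) + M(n-2) + M(n-3) (order-3 linear recurrence).
Initial conditions by direct count (compositions of i into parts ≤ 3): M(1) = 1; M(2) = 2; M(3) = 4.
Iterating the recurrence: M(4) = 7, M(5) = 13, M(6) = 24, M(7) = 44, M(8) = 81.

M(n) = M(n-1) + M(n-2) + M(n-3), M(1) = 1, M(2) = 2, M(3) = 4; M(8) = 81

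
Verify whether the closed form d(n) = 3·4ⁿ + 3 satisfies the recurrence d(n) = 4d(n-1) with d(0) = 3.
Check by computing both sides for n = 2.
From the recurrence with d(0) = 3:
  d(0) = 3, d(1) = 12, d(2) = 48
  so the recurrence gives d(2) = 48.
From the proposed closed form d(n) = 3·4ⁿ + 3:
  d(2) = 51.
The recurrence gives 48 but the closed form gives 51, so the closed form does not satisfy the recurrence.

No, the closed form is incorrect.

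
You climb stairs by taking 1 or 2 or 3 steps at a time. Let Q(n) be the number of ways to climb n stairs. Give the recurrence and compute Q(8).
Condition on the size of the last step (1 to 3): before it there were n-1, …, n-3 stairs climbed, and these cases are disjoint, so Q(n) = Q(n-1) + Q(n-2) + Q(n-3) (order-3 linear recurrence).
Initial conditions by direct count (compositions of i into parts ≤ 3): Q(1) = 1; Q(2) = 2; Q(3) = 4.
Iterating the recurrence: Q(4) = 7, Q(5) = 13, Q(6) = 24, Q(7) = 44, Q(8) = 81.

Q(n) = Q(n-1) + Q(n-2) + Q(n-3), Q(1) = 1, Q(2) = 2, Q(3) = 4; Q(8) = 81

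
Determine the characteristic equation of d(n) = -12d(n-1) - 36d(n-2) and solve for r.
Substitute d(n) = rⁿ and divide through by rⁿ⁻²: r² + 12r + 36 = 0
Factor: (r + 6)² = 0, so r = -6 (double root).
General solution: d(n) = (A + Bn)·(-6)ⁿ

Characteristic: r² + 12r + 36 = 0, Roots: r = -6 (double root)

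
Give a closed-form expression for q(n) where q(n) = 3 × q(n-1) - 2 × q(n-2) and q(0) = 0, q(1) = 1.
Recurrence: q(n) = 3 × q(n-1) - 2 × q(n-2), initial: q(0) = 0, q(1) = 1.
Characteristic equation: r² - 3r + 2 = 0, which factors as (r - 2)(r - 1) = 0, so r = 2, 1. General solution q(n) = A·2ⁿ + B·1ⁿ. From q(0) = 0: A + B = 0. From q(1) = 1: 2A + 1B = 1. Solving gives A = 1, B = -1.

q(n) = 2ⁿ - 1ⁿ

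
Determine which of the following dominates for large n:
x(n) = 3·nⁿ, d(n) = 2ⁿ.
Comparing growth rates:
Growth-rate hierarchy: log n ≺ any polynomial ≺ any exponential cⁿ (c>1) ≺ n! ≺ nⁿ.
super-exponential nⁿ dominates exponential base 2 asymptotically.

x(n) grows faster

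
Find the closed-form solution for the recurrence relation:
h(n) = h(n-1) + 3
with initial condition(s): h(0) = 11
Recurrence: h(n) = h(n-1) + 3, initial: h(0) = 11.
Each step adds 3, so h(n) = h(0) + 3n = 3n + 11.

h(n) = 3n + 11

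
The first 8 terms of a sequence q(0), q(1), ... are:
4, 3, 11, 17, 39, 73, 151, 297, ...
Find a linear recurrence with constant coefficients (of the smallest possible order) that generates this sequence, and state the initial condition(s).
Look for the lowest-order linear relation among consecutive terms.
Observation: q(n) - 1·q(n-1) - (2)·q(n-2) = 0 holds for the shown terms, and no order-1 relation q(n) = α·q(n-1) + β fits.
Check at n=3: 1·11 + (2)·3 = 17. ✓

q(n) = q(n-1) + 2q(n-2), q(0) = 4, q(1) = 3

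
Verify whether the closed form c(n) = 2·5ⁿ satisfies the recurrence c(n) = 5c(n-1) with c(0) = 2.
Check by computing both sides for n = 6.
From the recurrence with c(0) = 2:
  c(0) = 2, c(1) = 10, c(2) = 50, c(3) = 250, c(4) = 1250, c(5) = 6250, c(6) = 31250
  so the recurrence gives c(6) = 31250.
From the proposed closed form c(n) = 2·5ⁿ:
  c(6) = 31250.
Both sides give 31250 at n = 6, and the initial condition(s) match, so the closed form is consistent.

Yes, the closed form is correct.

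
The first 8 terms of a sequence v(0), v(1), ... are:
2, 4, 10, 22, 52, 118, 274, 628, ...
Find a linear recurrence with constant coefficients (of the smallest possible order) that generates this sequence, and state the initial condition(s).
Look for the lowest-order linear relation among consecutive terms.
Observation: v(n) - 1·v(n-1) - (3)·v(n-2) = 0 holds for the shown terms, and no order-1 relation v(n) = α·v(n-1) + β fits.
Check at n=3: 1·10 + (3)·4 = 22. ✓

v(n) = v(n-1) + 3v(n-2), v(0) = 2, v(1) = 4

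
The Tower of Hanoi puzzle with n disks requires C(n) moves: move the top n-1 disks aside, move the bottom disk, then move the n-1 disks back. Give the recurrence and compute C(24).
Moving n disks = move the top n-1 disks aside (C(n-1) moves) + move the largest disk (1 move) + move the n-1 disks back on top (C(n-1) moves), so C(n) = 2C(n-1) + 1, with C(1) = 1 (a single disk takes one move).
First terms: 1, 3, 7, 15, 31, 63, … — each is one less than a power of 2. Indeed C(n) + 1 = 2(C(n-1) + 1) with C(1) + 1 = 2, so C(n) + 1 = 2ⁿ and C(n) = 2ⁿ - 1.
Hence C(24) = 2^24 - 1 = 16777216 - 1 = 16777215.

C(n) = 2C(n-1) + 1, C(1) = 1; C(24) = 16777215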